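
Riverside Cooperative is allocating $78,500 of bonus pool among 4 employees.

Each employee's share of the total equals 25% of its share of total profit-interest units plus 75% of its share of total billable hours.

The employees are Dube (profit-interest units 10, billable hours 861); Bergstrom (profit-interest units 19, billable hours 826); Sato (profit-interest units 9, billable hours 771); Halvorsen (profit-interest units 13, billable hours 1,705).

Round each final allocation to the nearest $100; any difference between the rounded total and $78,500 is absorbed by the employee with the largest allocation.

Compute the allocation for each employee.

Totals — profit-interest units 51, billable hours 4,163.
Blended shares (25% profit-interest units + 75% billable hours): Dube 0.2041; Bergstrom 0.2419; Sato 0.1830; Halvorsen 0.3709.
Pro-rata amounts: Dube 16,024.68; Bergstrom 18,992.93; Sato 14,367.06; Halvorsen 29,115.32.
After rounding ($100): Dube $16,000; Bergstrom $19,000; Sato $14,400; Halvorsen $29,100. Sum = $78,500.
Sum already equals the total — no adjustment.

Dube: $16,000 · Bergstrom: $19,000 · Sato: $14,400 · Halvorsen: $29,100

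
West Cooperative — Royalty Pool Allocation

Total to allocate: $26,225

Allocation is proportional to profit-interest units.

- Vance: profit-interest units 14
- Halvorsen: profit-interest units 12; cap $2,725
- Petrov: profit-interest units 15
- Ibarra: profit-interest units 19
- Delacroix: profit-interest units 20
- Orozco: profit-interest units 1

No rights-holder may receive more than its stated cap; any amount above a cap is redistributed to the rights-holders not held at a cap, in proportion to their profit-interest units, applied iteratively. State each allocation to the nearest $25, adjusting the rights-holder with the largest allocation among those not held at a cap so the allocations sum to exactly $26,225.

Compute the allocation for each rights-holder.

Vance: $4,775; Halvorsen: $2,725; Petrov: $5,100; Ibarra: $6,475; Delacroix: $6,800; Orozco: $350

Combined profit-interest units = 81.
Unconstrained shares: Vance 4,532.72; Halvorsen 3,885.19; Petrov 4,856.48; Ibarra 6,151.54; Delacroix 6,475.31; Orozco 323.77.
Held at cap: Halvorsen ($2,725); residual $23,500 reallocated over remaining profit-interest units 69.
Remaining shares: Vance 4,768.12 → $4,775; Petrov 5,108.70 → $5,100; Ibarra 6,471.01 → $6,475; Delacroix 6,811.59 → $6,800; Orozco 340.58 → $350.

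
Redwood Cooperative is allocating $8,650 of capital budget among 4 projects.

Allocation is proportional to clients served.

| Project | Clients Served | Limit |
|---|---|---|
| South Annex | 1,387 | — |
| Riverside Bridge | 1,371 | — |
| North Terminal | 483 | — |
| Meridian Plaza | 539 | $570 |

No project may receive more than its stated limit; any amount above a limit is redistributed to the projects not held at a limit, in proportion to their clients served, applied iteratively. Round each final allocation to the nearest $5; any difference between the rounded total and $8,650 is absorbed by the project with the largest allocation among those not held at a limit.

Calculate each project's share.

South Annex: $3,455; Riverside Bridge: $3,420; North Terminal: $1,205; Meridian Plaza: $570

Sum of clients served: 3,780.
Pro-rata shares before constraints: South Annex 3,173.96; Riverside Bridge 3,137.34; North Terminal 1,105.28; Meridian Plaza 1,233.43.
Cap binds for Meridian Plaza ($570); balance $8,080 reallocated over remaining clients served 3,241.
Remaining shares: South Annex 3,457.87 → $3,460; Riverside Bridge 3,417.98 → $3,420; North Terminal 1,204.15 → $1,205.
Rounding difference −$5 applied to South Annex → $3,455.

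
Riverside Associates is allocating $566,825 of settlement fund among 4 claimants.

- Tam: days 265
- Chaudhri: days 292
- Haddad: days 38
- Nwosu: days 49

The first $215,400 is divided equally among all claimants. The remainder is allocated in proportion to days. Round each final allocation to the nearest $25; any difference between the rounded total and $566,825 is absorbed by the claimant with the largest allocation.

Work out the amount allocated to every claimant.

Equal tier: $215,400 ÷ 4 = $53,850 apiece.
Remainder $351,425 by days (total 644): Tam 144,608.11 → $144,600; Chaudhri 159,341.77 → $159,350; Haddad 20,736.26 → $20,725; Nwosu 26,738.86 → $26,750.
Totals: Tam $53,850 + $144,600 = $198,450; Chaudhri $53,850 + $159,350 = $213,200; Haddad $53,850 + $20,725 = $74,575; Nwosu $53,850 + $26,750 = $80,600.

Tam: $198,450; Chaudhri: $213,200; Haddad: $74,575; Nwosu: $80,600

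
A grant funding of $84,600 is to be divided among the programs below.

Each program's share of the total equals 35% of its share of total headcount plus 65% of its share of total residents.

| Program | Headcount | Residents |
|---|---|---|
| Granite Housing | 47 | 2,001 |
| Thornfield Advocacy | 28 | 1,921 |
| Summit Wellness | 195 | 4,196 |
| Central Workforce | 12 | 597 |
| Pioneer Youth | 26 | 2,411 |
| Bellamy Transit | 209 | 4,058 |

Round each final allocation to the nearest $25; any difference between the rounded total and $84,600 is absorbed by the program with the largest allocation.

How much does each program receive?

Granite Housing: $9,950 | Thornfield Advocacy: $8,550 | Summit Wellness: $26,375 | Central Workforce: $2,850 | Pioneer Youth: $10,225 | Bellamy Transit: $26,650

Totals — headcount 517, residents 15,184.
Composite weights (35% headcount + 65% residents): Granite Housing 0.1175; Thornfield Advocacy 0.1012; Summit Wellness 0.3116; Central Workforce 0.0337; Pioneer Youth 0.1208; Bellamy Transit 0.3152.
Unrounded shares: Granite Housing 9,938.59; Thornfield Advocacy 8,560.68; Summit Wellness 26,364.31; Central Workforce 2,849.35; Pioneer Youth 10,220.71; Bellamy Transit 26,666.35.
After rounding ($25): Granite Housing $9,950; Thornfield Advocacy $8,550; Summit Wellness $26,375; Central Workforce $2,850; Pioneer Youth $10,225; Bellamy Transit $26,675. Sum = $84,625.
Difference $84,600 − $84,625 = −$25 applied to largest allocation (Bellamy Transit): Bellamy Transit becomes $26,650.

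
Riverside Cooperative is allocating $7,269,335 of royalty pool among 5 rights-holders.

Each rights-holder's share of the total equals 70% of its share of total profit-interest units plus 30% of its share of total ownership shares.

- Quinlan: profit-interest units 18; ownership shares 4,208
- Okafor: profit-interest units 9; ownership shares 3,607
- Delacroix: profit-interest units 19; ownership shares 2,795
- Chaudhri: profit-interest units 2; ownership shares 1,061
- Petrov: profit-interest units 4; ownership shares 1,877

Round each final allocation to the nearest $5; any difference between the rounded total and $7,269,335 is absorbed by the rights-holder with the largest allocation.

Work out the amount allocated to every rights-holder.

Quinlan: $2,438,770 | Okafor: $1,461,320 | Delacroix: $2,309,180 | Chaudhri: $366,500 | Petrov: $693,565

Totals — profit-interest units 52, ownership shares 13,548.
Combined weights (70% profit-interest units + 30% ownership shares): Quinlan 0.3355; Okafor 0.2010; Delacroix 0.3177; Chaudhri 0.0504; Petrov 0.0954.
Unrounded shares: Quinlan 2,438,771.01; Okafor 1,461,321.08; Delacroix 2,309,179.03; Chaudhri 366,500.39; Petrov 693,563.50.
At nearest $5: Quinlan $2,438,770; Okafor $1,461,320; Delacroix $2,309,180; Chaudhri $366,500; Petrov $693,565. Sum = $7,269,335.
No rounding difference to absorb.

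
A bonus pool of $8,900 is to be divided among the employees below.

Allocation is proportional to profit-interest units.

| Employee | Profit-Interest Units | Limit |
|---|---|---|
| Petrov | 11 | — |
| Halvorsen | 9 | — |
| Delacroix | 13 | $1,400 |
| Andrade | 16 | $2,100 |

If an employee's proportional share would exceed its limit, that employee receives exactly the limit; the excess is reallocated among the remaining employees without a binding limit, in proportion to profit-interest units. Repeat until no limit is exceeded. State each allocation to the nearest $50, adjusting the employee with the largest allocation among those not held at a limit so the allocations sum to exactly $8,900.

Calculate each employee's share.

Profit-interest units total: 49.
Proportional shares (ignoring caps): Petrov 1,997.96; Halvorsen 1,634.69; Delacroix 2,361.22; Andrade 2,906.12.
Cap binds for Delacroix ($1,400), Andrade ($2,100); residual $5,400 reallocated over remaining profit-interest units 20.
Redistributed shares: Petrov 2,970.00 → $2,950; Halvorsen 2,430.00 → $2,450.

Petrov: $2,950 | Halvorsen: $2,450 | Delacroix: $1,400 | Andrade: $2,100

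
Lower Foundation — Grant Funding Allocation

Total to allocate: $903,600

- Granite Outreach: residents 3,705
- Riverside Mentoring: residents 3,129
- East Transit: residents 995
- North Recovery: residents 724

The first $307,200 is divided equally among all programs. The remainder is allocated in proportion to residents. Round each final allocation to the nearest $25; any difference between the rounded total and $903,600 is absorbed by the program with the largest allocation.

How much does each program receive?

Granite Outreach: $335,175 · Riverside Mentoring: $294,975 · East Transit: $146,175 · North Recovery: $127,275

Equal tier: $307,200 ÷ 4 = $76,800 apiece.
Remainder $596,400 by residents (total 8,553): Granite Outreach 258,349.35 → $258,350; Riverside Mentoring 218,184.92 → $218,175; East Transit 69,381.27 → $69,375; North Recovery 50,484.46 → $50,475.
Rounding difference +$25 on remainder applied to Granite Outreach.
Totals: Granite Outreach $76,800 + $258,375 = $335,175; Riverside Mentoring $76,800 + $218,175 = $294,975; East Transit $76,800 + $69,375 = $146,175; North Recovery $76,800 + $50,475 = $127,275.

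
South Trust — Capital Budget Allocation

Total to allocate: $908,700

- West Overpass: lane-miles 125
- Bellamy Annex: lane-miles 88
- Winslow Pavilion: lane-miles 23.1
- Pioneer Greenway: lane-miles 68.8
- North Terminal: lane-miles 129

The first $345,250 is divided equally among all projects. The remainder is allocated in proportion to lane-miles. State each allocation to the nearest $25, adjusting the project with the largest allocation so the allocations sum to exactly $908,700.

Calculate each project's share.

Equal tier: $345,250 ÷ 5 = $69,050 apiece.
Remainder $563,450 by lane-miles (total 433.9): West Overpass 162,321.39 → $162,325; Bellamy Annex 114,274.26 → $114,275; Winslow Pavilion 29,996.99 → $30,000; Pioneer Greenway 89,341.69 → $89,350; North Terminal 167,515.67 → $167,525.
Rounding difference −$25 on remainder applied to North Terminal.
Totals: West Overpass $69,050 + $162,325 = $231,375; Bellamy Annex $69,050 + $114,275 = $183,325; Winslow Pavilion $69,050 + $30,000 = $99,050; Pioneer Greenway $69,050 + $89,350 = $158,400; North Terminal $69,050 + $167,500 = $236,550.

West Overpass: $231,375 · Bellamy Annex: $183,325 · Winslow Pavilion: $99,050 · Pioneer Greenway: $158,400 · North Terminal: $236,550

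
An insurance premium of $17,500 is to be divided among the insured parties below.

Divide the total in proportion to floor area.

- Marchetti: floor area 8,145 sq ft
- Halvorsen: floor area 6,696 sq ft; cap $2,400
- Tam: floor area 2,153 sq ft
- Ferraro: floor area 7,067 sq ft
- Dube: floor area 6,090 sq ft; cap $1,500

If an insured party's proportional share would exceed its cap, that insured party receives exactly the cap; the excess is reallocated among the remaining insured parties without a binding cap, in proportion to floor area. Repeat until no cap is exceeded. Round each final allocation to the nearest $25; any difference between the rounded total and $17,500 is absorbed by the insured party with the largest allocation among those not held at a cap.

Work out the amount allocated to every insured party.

Marchetti: $6,400 · Halvorsen: $2,400 · Tam: $1,675 · Ferraro: $5,525 · Dube: $1,500

Floor area total: 30,151.
Unconstrained shares: Marchetti 4,727.46; Halvorsen 3,886.44; Tam 1,249.63; Ferraro 4,101.77; Dube 3,534.71.
Cap binds for Halvorsen ($2,400), Dube ($1,500); residual $13,600 reallocated over remaining floor area 17,365.
Redistributed shares: Marchetti 6,379.04 → $6,375; Tam 1,686.20 → $1,675; Ferraro 5,534.77 → $5,525.
Rounding difference +$25 applied to Marchetti → $6,400.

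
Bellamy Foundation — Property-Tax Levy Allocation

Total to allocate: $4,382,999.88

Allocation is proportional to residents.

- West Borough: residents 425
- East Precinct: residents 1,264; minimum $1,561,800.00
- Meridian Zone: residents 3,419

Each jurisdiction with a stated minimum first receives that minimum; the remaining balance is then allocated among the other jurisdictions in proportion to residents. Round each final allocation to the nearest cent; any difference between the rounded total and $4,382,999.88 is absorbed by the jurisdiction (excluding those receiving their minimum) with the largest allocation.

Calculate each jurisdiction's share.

Fund the minimums — East Precinct $1,561,800.00. Remaining pool $2,821,199.88.
Remaining pool split over remaining residents 3,844: West Borough 311,917.2604 → $311,917.26; Meridian Zone 2,509,282.6196 → $2,509,282.62.

West Borough: $311,917.26; East Precinct: $1,561,800.00; Meridian Zone: $2,509,282.62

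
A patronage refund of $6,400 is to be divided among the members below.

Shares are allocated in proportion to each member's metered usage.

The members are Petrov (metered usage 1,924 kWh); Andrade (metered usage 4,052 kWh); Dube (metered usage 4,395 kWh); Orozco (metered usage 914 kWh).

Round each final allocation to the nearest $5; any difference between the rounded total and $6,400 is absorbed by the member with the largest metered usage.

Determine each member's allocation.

Petrov: $1,090 | Andrade: $2,300 | Dube: $2,490 | Orozco: $520

Combined metered usage = 1,924 + 4,052 + 4,395 + 914 = 11,285.
Proportional shares: Petrov 1,091.15; Andrade 2,297.99; Dube 2,492.51; Orozco 518.35.
After rounding ($5): Petrov $1,090; Andrade $2,300; Dube $2,495; Orozco $520. Sum = $6,405.
Difference $6,400 − $6,405 = −$5 applied to largest metered usage (Dube): Dube becomes $2,490.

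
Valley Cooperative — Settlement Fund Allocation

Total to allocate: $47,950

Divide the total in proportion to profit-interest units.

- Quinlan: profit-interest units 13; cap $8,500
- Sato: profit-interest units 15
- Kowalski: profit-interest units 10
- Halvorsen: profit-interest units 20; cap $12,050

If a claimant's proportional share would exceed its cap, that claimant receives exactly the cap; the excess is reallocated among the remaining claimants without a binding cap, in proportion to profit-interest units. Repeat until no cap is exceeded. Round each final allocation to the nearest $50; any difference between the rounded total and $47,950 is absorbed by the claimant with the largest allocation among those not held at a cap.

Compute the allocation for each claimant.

Profit-interest units total: 58.
Pro-rata shares before constraints: Quinlan 10,747.41; Sato 12,400.86; Kowalski 8,267.24; Halvorsen 16,534.48.
Held at cap: Quinlan ($8,500), Halvorsen ($12,050); residual $27,400 reallocated over remaining profit-interest units 25.
Redistributed shares: Sato 16,440.00 → $16,450; Kowalski 10,960.00 → $10,950.

Quinlan: $8,500 · Sato: $16,450 · Kowalski: $10,950 · Halvorsen: $12,050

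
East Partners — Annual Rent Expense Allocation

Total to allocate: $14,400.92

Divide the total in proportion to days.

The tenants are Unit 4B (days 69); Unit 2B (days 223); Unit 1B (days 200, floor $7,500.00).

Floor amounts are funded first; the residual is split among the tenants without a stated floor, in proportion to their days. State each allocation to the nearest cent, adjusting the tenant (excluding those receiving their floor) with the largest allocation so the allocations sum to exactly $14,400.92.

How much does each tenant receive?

Unit 4B: $1,630.70 · Unit 2B: $5,270.22 · Unit 1B: $7,500.00

Minimums first: Unit 1B $7,500.00. Residual $6,900.92.
Residual split over remaining days 292: Unit 4B 1,630.6968 → $1,630.70; Unit 2B 5,270.2232 → $5,270.22.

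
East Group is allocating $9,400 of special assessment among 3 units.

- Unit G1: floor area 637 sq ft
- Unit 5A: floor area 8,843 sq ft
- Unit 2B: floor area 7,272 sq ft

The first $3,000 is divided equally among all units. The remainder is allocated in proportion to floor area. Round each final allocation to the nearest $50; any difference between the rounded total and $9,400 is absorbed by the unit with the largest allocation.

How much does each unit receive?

First tranche $3,000 split equally: $1,000 each.
Remainder $6,400 by floor area (total 16,752): Unit G1 243.36 → $250; Unit 5A 3,378.41 → $3,400; Unit 2B 2,778.22 → $2,800.
Rounding difference −$50 on remainder applied to Unit 5A.
Totals: Unit G1 $1,000 + $250 = $1,250; Unit 5A $1,000 + $3,350 = $4,350; Unit 2B $1,000 + $2,800 = $3,800.

Unit G1: $1,250 · Unit 5A: $4,350 · Unit 2B: $3,800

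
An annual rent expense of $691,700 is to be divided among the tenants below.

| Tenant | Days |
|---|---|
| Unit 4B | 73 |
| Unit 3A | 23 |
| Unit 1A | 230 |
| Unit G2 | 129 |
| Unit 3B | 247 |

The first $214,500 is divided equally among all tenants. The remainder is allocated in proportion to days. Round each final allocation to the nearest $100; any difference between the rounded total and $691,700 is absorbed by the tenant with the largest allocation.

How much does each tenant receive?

Unit 4B: $92,500 | Unit 3A: $58,500 | Unit 1A: $199,200 | Unit G2: $130,600 | Unit 3B: $210,900

Equal tier: $214,500 ÷ 5 = $42,900 apiece.
Remainder $477,200 by days (total 702): Unit 4B 49,623.36 → $49,600; Unit 3A 15,634.76 → $15,600; Unit 1A 156,347.58 → $156,300; Unit G2 87,690.60 → $87,700; Unit 3B 167,903.70 → $167,900.
Rounding difference +$100 on remainder applied to Unit 3B.
Totals: Unit 4B $42,900 + $49,600 = $92,500; Unit 3A $42,900 + $15,600 = $58,500; Unit 1A $42,900 + $156,300 = $199,200; Unit G2 $42,900 + $87,700 = $130,600; Unit 3B $42,900 + $168,000 = $210,900.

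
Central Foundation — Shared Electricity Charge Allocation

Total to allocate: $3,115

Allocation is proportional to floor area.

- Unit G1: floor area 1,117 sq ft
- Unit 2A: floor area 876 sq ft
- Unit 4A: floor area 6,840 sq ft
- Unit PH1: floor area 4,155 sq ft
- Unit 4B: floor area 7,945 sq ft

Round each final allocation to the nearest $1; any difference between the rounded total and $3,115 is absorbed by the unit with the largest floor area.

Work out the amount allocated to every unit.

Unit G1: $166 · Unit 2A: $130 · Unit 4A: $1,018 · Unit PH1: $618 · Unit 4B: $1,183

Combined floor area = 20,933.
Raw shares: Unit G1 1,117/20,933 × $3,115 = 166.22; Unit 2A 876/20,933 × $3,115 = 130.36; Unit 4A 6,840/20,933 × $3,115 = 1,017.85; Unit PH1 4,155/20,933 × $3,115 = 618.30; Unit 4B 7,945/20,933 × $3,115 = 1,182.28.
Rounded to nearest $1: Unit G1 $166; Unit 2A $130; Unit 4A $1,018; Unit PH1 $618; Unit 4B $1,182. Sum = $3,114.
Difference $3,115 − $3,114 = +$1 applied to largest floor area (Unit 4B): Unit 4B becomes $1,183.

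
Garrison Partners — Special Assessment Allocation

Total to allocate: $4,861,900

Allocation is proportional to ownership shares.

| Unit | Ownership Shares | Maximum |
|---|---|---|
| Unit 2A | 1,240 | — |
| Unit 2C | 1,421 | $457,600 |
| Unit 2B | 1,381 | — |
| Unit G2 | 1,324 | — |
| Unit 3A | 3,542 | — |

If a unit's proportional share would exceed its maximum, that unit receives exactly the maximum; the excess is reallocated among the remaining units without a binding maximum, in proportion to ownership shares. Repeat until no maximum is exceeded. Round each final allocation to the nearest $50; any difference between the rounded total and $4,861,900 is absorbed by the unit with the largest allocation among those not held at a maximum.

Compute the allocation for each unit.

Ownership shares total: 8,908.
Proportional shares (ignoring caps): Unit 2A 676,779.97; Unit 2C 775,568.02; Unit 2B 753,736.41; Unit G2 722,626.36; Unit 3A 1,933,189.25.
Capped: Unit 2C ($457,600); balance $4,404,300 reallocated over remaining ownership shares 7,487.
Remaining shares: Unit 2A 729,441.97 → $729,450; Unit 2B 812,386.58 → $812,400; Unit G2 778,855.78 → $778,850; Unit 3A 2,083,615.68 → $2,083,600.

Unit 2A: $729,450 · Unit 2C: $457,600 · Unit 2B: $812,400 · Unit G2: $778,850 · Unit 3A: $2,083,600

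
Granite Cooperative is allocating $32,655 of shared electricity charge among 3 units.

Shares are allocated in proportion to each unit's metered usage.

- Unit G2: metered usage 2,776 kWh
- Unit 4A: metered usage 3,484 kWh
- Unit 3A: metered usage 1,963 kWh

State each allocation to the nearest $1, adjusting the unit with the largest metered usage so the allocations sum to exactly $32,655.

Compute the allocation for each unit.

Sum of metered usage: 2,776 + 3,484 + 1,963 = 8,223.
Unrounded shares: Unit G2 11,023.99; Unit 4A 13,835.59; Unit 3A 7,795.42.
Rounded to nearest $1: Unit G2 $11,024; Unit 4A $13,836; Unit 3A $7,795. Sum = $32,655.
No rounding difference to absorb.

Unit G2: $11,024 | Unit 4A: $13,836 | Unit 3A: $7,795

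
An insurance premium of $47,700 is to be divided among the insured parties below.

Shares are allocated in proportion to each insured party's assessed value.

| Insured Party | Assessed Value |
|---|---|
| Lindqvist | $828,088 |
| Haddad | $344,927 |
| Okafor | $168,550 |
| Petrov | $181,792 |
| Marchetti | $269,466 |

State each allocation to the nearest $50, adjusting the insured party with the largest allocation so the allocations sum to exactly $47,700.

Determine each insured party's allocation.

Combined assessed value = 1,792,823.
Pro-rata amounts: Lindqvist 828,088/1,792,823 × $47,700 = 22,032.18; Haddad 344,927/1,792,823 × $47,700 = 9,177.16; Okafor 168,550/1,792,823 × $47,700 = 4,484.46; Petrov 181,792/1,792,823 × $47,700 = 4,836.77; Marchetti 269,466/1,792,823 × $47,700 = 7,169.44.
After rounding ($50): Lindqvist $22,050; Haddad $9,200; Okafor $4,500; Petrov $4,850; Marchetti $7,150. Sum = $47,750.
Difference $47,700 − $47,750 = −$50 applied to largest allocation (Lindqvist): Lindqvist becomes $22,000.

Lindqvist: $22,000; Haddad: $9,200; Okafor: $4,500; Petrov: $4,850; Marchetti: $7,150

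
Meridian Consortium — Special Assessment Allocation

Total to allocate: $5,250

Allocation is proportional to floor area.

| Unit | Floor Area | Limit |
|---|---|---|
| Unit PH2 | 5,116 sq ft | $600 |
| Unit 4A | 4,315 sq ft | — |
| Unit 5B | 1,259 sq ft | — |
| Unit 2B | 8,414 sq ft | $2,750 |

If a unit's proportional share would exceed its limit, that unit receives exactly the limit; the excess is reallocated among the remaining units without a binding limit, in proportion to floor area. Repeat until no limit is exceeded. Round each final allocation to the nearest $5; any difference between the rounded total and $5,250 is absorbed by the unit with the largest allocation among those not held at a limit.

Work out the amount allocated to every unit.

Unit PH2: $600 · Unit 4A: $1,470 · Unit 5B: $430 · Unit 2B: $2,750

Combined floor area = 19,104.
Unconstrained shares: Unit PH2 1,405.94; Unit 4A 1,185.81; Unit 5B 345.99; Unit 2B 2,312.26.
Held at cap: Unit PH2 ($600); residual $4,650 reallocated over remaining floor area 13,988.
Held at cap: Unit 2B ($2,750); residual $1,900 reallocated over remaining floor area 5,574.
Remaining shares: Unit 4A 1,470.85 → $1,470; Unit 5B 429.15 → $430.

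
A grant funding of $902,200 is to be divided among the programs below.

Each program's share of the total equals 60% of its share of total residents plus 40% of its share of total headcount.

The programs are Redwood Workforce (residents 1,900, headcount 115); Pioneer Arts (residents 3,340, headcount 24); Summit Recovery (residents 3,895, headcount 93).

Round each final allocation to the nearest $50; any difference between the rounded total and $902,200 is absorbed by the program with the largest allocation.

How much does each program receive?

Redwood Workforce: $291,450 | Pioneer Arts: $235,250 | Summit Recovery: $375,500

Residents total 9,135; headcount total 232.
Composite weights (60% residents + 40% headcount): Redwood Workforce 0.3231; Pioneer Arts 0.2608; Summit Recovery 0.4162.
Proportional shares: Redwood Workforce 291,474.30; Pioneer Arts 235,253.46; Summit Recovery 375,472.23.
At nearest $50: Redwood Workforce $291,450; Pioneer Arts $235,250; Summit Recovery $375,450. Sum = $902,150.
Difference $902,200 − $902,150 = +$50 applied to largest allocation (Summit Recovery): Summit Recovery becomes $375,500.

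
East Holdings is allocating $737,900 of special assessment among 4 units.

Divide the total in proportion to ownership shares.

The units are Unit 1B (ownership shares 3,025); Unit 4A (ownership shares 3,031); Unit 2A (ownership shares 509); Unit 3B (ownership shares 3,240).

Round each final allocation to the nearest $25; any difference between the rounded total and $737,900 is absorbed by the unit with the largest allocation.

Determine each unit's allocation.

Ownership shares total: 9,805.
Unrounded shares: Unit 1B 3,025/9,805 × $737,900 = 227,654.00; Unit 4A 3,031/9,805 × $737,900 = 228,105.55; Unit 2A 509/9,805 × $737,900 = 38,306.08; Unit 3B 3,240/9,805 × $737,900 = 243,834.37.
Rounded to nearest $25: Unit 1B $227,650; Unit 4A $228,100; Unit 2A $38,300; Unit 3B $243,825. Sum = $737,875.
Difference $737,900 − $737,875 = +$25 applied to largest allocation (Unit 3B): Unit 3B becomes $243,850.

Unit 1B: $227,650 | Unit 4A: $228,100 | Unit 2A: $38,300 | Unit 3B: $243,850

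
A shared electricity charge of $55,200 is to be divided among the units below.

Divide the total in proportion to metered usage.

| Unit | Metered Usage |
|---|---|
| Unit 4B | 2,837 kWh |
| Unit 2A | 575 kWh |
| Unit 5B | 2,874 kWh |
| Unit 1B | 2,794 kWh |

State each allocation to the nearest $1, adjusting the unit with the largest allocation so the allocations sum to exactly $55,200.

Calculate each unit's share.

Total metered usage = 9,080.
Pro-rata amounts: Unit 4B 2,837/9,080 × $55,200 = 17,246.96; Unit 2A 575/9,080 × $55,200 = 3,495.59; Unit 5B 2,874/9,080 × $55,200 = 17,471.89; Unit 1B 2,794/9,080 × $55,200 = 16,985.55.
Rounded to nearest $1: Unit 4B $17,247; Unit 2A $3,496; Unit 5B $17,472; Unit 1B $16,986. Sum = $55,201.
Difference $55,200 − $55,201 = −$1 applied to largest allocation (Unit 5B): Unit 5B becomes $17,471.

Unit 4B: $17,247 | Unit 2A: $3,496 | Unit 5B: $17,471 | Unit 1B: $16,986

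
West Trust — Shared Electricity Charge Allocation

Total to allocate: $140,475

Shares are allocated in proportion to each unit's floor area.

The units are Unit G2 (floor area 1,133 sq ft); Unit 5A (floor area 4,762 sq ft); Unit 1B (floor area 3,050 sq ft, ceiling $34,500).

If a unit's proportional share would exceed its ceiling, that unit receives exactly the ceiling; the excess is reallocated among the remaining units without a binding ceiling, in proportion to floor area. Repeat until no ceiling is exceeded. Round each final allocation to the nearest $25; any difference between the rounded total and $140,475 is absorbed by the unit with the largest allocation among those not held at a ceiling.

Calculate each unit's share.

Combined floor area = 8,945.
Pro-rata shares before constraints: Unit G2 17,792.98; Unit 5A 74,783.90; Unit 1B 47,898.13.
Capped: Unit 1B ($34,500); remaining pool $105,975 reallocated over remaining floor area 5,895.
Redistributed shares: Unit G2 20,368.05 → $20,375; Unit 5A 85,606.95 → $85,600.

Unit G2: $20,375; Unit 5A: $85,600; Unit 1B: $34,500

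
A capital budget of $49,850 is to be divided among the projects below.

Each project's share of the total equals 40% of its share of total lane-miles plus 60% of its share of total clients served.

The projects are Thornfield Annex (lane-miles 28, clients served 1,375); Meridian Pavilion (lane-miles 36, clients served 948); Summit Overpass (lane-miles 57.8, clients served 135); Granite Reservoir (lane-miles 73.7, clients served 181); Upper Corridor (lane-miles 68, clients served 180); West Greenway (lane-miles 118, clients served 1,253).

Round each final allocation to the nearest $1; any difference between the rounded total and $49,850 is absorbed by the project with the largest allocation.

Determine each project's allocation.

Thornfield Annex: $11,563 | Meridian Pavilion: $8,845 | Summit Overpass: $4,013 | Granite Reservoir: $5,182 | Upper Corridor: $4,876 | West Greenway: $15,371

Totals — lane-miles 381.5, clients served 4,072.
Combined weights (40% lane-miles + 60% clients served): Thornfield Annex 0.2320; Meridian Pavilion 0.1774; Summit Overpass 0.0805; Granite Reservoir 0.1039; Upper Corridor 0.0978; West Greenway 0.3083.
Pro-rata amounts: Thornfield Annex 11,563.25; Meridian Pavilion 8,844.96; Summit Overpass 4,012.67; Granite Reservoir 5,181.60; Upper Corridor 4,876.33; West Greenway 15,371.19.
At nearest $1: Thornfield Annex $11,563; Meridian Pavilion $8,845; Summit Overpass $4,013; Granite Reservoir $5,182; Upper Corridor $4,876; West Greenway $15,371. Sum = $49,850.
Rounded total matches; no reconciliation needed.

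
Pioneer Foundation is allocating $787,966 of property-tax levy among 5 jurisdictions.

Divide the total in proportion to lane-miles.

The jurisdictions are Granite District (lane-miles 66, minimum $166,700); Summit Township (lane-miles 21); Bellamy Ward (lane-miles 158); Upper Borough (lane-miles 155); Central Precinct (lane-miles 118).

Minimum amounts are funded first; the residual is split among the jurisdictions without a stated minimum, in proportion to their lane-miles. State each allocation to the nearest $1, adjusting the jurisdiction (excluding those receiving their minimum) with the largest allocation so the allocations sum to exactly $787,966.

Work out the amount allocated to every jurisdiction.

Minimums first: Granite District $166,700. Balance $621,266.
Balance split over remaining lane-miles 452: Summit Township 28,864.13 → $28,864; Bellamy Ward 217,168.20 → $217,168; Upper Borough 213,044.76 → $213,045; Central Precinct 162,188.91 → $162,189.

Granite District: $166,700 · Summit Township: $28,864 · Bellamy Ward: $217,168 · Upper Borough: $213,045 · Central Precinct: $162,189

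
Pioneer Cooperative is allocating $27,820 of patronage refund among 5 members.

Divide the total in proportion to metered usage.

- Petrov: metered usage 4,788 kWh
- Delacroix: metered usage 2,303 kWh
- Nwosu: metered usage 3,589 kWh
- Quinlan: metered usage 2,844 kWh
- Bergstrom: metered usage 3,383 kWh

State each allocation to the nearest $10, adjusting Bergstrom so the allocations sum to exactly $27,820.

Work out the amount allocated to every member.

Combined metered usage = 16,907.
Raw shares: Petrov 4,788/16,907 × $27,820 = 7,878.52; Delacroix 2,303/16,907 × $27,820 = 3,789.52; Nwosu 3,589/16,907 × $27,820 = 5,905.60; Quinlan 2,844/16,907 × $27,820 = 4,679.72; Bergstrom 3,383/16,907 × $27,820 = 5,566.63.
At nearest $10: Petrov $7,880; Delacroix $3,790; Nwosu $5,910; Quinlan $4,680; Bergstrom $5,570. Sum = $27,830.
Difference $27,820 − $27,830 = −$10 applied to Bergstrom: Bergstrom becomes $5,560.

Petrov: $7,880; Delacroix: $3,790; Nwosu: $5,910; Quinlan: $4,680; Bergstrom: $5,560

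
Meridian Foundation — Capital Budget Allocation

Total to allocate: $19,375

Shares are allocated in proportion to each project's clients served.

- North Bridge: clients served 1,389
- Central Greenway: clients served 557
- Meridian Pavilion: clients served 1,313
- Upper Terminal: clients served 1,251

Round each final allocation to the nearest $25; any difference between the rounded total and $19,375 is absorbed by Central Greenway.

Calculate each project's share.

North Bridge: $5,975 · Central Greenway: $2,375 · Meridian Pavilion: $5,650 · Upper Terminal: $5,375

Combined clients served = 4,510.
Unrounded shares: North Bridge 1,389/4,510 × $19,375 = 5,967.16; Central Greenway 557/4,510 × $19,375 = 2,392.88; Meridian Pavilion 1,313/4,510 × $19,375 = 5,640.66; Upper Terminal 1,251/4,510 × $19,375 = 5,374.31.
After rounding ($25): North Bridge $5,975; Central Greenway $2,400; Meridian Pavilion $5,650; Upper Terminal $5,375. Sum = $19,400.
Difference $19,375 − $19,400 = −$25 applied to Central Greenway: Central Greenway becomes $2,375.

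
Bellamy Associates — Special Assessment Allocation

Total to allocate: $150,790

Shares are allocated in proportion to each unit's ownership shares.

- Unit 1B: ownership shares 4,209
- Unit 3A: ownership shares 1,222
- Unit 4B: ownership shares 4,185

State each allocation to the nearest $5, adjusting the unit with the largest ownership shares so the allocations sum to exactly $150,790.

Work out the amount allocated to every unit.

Unit 1B: $66,005 · Unit 3A: $19,160 · Unit 4B: $65,625

Total ownership shares = 4,209 + 1,222 + 4,185 = 9,616.
Pro-rata amounts: Unit 1B 66,001.99; Unit 3A 19,162.37; Unit 4B 65,625.64.
At nearest $5: Unit 1B $66,000; Unit 3A $19,160; Unit 4B $65,625. Sum = $150,785.
Difference $150,790 − $150,785 = +$5 applied to largest ownership shares (Unit 1B): Unit 1B becomes $66,005.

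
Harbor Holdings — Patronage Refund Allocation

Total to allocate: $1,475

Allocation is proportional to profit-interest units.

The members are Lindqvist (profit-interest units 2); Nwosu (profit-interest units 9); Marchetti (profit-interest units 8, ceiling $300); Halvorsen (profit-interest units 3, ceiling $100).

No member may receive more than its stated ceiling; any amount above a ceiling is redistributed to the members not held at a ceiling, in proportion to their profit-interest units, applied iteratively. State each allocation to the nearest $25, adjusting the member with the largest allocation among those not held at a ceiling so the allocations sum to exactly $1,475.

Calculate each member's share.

Total profit-interest units = 22.
Proportional shares (ignoring caps): Lindqvist 134.09; Nwosu 603.41; Marchetti 536.36; Halvorsen 201.14.
Capped: Marchetti ($300), Halvorsen ($100); remaining pool $1,075 reallocated over remaining profit-interest units 11.
Redistributed shares: Lindqvist 195.45 → $200; Nwosu 879.55 → $875.

Lindqvist: $200; Nwosu: $875; Marchetti: $300; Halvorsen: $100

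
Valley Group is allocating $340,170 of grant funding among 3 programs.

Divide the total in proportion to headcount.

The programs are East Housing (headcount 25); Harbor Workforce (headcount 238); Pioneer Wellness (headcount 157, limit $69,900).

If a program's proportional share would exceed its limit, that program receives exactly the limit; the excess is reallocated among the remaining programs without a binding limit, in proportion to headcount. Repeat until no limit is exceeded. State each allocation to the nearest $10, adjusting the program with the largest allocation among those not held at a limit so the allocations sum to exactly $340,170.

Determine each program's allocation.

Total headcount = 420.
Proportional shares (ignoring caps): East Housing 20,248.21; Harbor Workforce 192,763.00; Pioneer Wellness 127,158.79.
Held at cap: Pioneer Wellness ($69,900); remaining pool $270,270 reallocated over remaining headcount 263.
Shares after redistribution: East Housing 25,691.06 → $25,690; Harbor Workforce 244,578.94 → $244,580.

East Housing: $25,690 · Harbor Workforce: $244,580 · Pioneer Wellness: $69,900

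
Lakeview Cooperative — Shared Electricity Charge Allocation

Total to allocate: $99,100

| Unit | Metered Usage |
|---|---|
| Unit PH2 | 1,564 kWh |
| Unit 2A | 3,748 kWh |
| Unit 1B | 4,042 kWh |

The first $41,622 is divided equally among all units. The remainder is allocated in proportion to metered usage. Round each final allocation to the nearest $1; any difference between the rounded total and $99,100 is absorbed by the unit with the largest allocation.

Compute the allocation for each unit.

$41,622 shared equally gives $13,874 per unit.
Remainder $57,478 by metered usage (total 9,354): Unit PH2 9,610.39 → $9,610; Unit 2A 23,030.53 → $23,031; Unit 1B 24,837.08 → $24,837.
Totals: Unit PH2 $13,874 + $9,610 = $23,484; Unit 2A $13,874 + $23,031 = $36,905; Unit 1B $13,874 + $24,837 = $38,711.

Unit PH2: $23,484; Unit 2A: $36,905; Unit 1B: $38,711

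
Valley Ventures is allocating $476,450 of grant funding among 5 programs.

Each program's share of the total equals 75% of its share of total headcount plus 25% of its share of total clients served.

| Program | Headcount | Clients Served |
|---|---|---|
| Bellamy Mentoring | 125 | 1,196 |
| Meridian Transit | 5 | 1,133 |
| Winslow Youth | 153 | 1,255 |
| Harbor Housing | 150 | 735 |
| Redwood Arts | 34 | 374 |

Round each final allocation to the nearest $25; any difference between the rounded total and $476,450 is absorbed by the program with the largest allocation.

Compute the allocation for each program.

Headcount total 467; clients served total 4,693.
Composite weights (75% headcount + 25% clients served): Bellamy Mentoring 0.2645; Meridian Transit 0.0684; Winslow Youth 0.3126; Harbor Housing 0.2801; Redwood Arts 0.0745.
Proportional shares: Bellamy Mentoring 126,002.62; Meridian Transit 32,582.43; Winslow Youth 148,925.04; Harbor Housing 133,431.45; Redwood Arts 35,508.46.
At nearest $25: Bellamy Mentoring $126,000; Meridian Transit $32,575; Winslow Youth $148,925; Harbor Housing $133,425; Redwood Arts $35,500. Sum = $476,425.
Difference $476,450 − $476,425 = +$25 applied to largest allocation (Winslow Youth): Winslow Youth becomes $148,950.

Bellamy Mentoring: $126,000; Meridian Transit: $32,575; Winslow Youth: $148,950; Harbor Housing: $133,425; Redwood Arts: $35,500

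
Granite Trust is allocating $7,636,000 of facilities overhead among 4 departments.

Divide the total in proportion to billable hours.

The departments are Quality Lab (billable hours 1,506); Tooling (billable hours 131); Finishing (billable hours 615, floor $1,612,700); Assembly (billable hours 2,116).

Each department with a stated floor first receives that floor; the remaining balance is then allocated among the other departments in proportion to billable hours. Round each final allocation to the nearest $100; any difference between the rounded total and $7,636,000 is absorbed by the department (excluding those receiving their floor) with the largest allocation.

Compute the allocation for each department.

Guaranteed amounts: Finishing $1,612,700. Remaining pool $6,023,300.
Remaining pool split over remaining billable hours 3,753: Quality Lab 2,417,023.66 → $2,417,000; Tooling 210,245.75 → $210,200; Assembly 3,396,030.59 → $3,396,000.
Rounding difference +$100 applied to Assembly → $3,396,100.

Quality Lab: $2,417,000 · Tooling: $210,200 · Finishing: $1,612,700 · Assembly: $3,396,100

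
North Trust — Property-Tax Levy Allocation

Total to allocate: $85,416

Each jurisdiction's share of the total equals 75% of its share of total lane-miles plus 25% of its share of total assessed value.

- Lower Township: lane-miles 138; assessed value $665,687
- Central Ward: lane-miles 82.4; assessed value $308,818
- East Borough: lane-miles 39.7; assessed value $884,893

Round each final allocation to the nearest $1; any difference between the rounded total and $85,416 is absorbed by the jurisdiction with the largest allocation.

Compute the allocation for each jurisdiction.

Lane-miles total 260.1; assessed value total 1,859,398.
Combined weights (75% lane-miles + 25% assessed value): Lower Township 0.4874; Central Ward 0.2791; East Borough 0.2335.
Proportional shares: Lower Township 41,634.06; Central Ward 23,841.498; East Borough 19,940.45.
Rounded to nearest $1: Lower Township $41,634; Central Ward $23,841; East Borough $19,940. Sum = $85,415.
Difference $85,416 − $85,415 = +$1 applied to largest allocation (Lower Township): Lower Township becomes $41,635.

Lower Township: $41,635 | Central Ward: $23,841 | East Borough: $19,940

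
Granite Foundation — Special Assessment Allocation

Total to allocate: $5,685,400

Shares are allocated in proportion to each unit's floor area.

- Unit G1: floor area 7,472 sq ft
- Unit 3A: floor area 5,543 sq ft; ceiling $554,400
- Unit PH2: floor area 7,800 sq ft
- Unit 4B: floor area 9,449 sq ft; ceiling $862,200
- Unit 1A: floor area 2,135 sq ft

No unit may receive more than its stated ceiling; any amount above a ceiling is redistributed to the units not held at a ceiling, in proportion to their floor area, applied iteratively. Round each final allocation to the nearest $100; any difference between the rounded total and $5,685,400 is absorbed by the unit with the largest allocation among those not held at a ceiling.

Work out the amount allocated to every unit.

Sum of floor area: 32,399.
Unconstrained shares: Unit G1 1,311,191.98; Unit 3A 972,689.66; Unit PH2 1,368,749.65; Unit 4B 1,658,117.37; Unit 1A 374,651.35.
Held at cap: Unit 3A ($554,400), Unit 4B ($862,200); residual $4,268,800 reallocated over remaining floor area 17,407.
Remaining shares: Unit G1 1,832,393.50 → $1,832,400; Unit PH2 1,912,830.47 → $1,912,800; Unit 1A 523,576.03 → $523,600.

Unit G1: $1,832,400 | Unit 3A: $554,400 | Unit PH2: $1,912,800 | Unit 4B: $862,200 | Unit 1A: $523,600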